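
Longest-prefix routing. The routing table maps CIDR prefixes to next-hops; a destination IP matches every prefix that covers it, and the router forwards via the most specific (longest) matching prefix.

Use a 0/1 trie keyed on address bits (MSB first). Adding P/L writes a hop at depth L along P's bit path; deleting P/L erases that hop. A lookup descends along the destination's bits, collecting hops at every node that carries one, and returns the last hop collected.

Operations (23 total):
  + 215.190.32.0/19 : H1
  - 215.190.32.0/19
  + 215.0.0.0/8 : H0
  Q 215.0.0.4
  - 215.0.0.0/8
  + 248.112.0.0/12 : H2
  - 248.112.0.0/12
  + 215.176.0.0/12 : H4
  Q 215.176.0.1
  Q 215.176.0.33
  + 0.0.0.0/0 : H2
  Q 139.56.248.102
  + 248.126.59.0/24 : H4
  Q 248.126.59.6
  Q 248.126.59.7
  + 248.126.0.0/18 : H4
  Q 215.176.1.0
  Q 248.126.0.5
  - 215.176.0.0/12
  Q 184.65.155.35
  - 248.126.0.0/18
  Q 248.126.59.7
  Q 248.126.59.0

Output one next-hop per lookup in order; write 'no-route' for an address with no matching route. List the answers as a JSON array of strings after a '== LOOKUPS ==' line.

Trace:
  + 215.190.32.0/19 (H1) depth=19
  - 215.190.32.0/19 clear@19
  + 215.0.0.0/8 (H0) depth=8
  lookup 215.0.0.4: bits 11010111 walk d0:-→d1:-→d2:-→d3:-→d4:-→d5:-→d6:-→d7:-→d8:H0 -> H0
  - 215.0.0.0/8 clear@8
  + 248.112.0.0/12 (H2) depth=12
  - 248.112.0.0/12 clear@12
  + 215.176.0.0/12 (H4) depth=12
  lookup 215.176.0.1: bits 110101111011 walk d0:-→d1:-→d2:-→d3:-→d4:-→d5:-→d6:-→d7:-→d8:-→d9:-→d10:-→d11:-→d12:H4 -> H4
  lookup 215.176.0.33: bits 110101111011 walk d0:-→d1:-→d2:-→d3:-→d4:-→d5:-→d6:-→d7:-→d8:-→d9:-→d10:-→d11:-→d12:H4 -> H4
  + 0.0.0.0/0 (H2) depth=0
  lookup 139.56.248.102: bits 1 walk d0:H2→d1:- -> H2
  + 248.126.59.0/24 (H4) depth=24
  lookup 248.126.59.6: bits 111110000111111000111011 walk d0:H2→d1:-→d2:-→d3:-→d4:-→d5:-→d6:-→d7:-→d8:-→d9:-→d10:-→d11:-→d12:-→d13:-→d14:-→d15:-→d16:-→d17:-→d18:-→d19:-→d20:-→d21:-→d22:-→d23:-→d24:H4 -> H4
  lookup 248.126.59.7: bits 111110000111111000111011 walk d0:H2→d1:-→d2:-→d3:-→d4:-→d5:-→d6:-→d7:-→d8:-→d9:-→d10:-→d11:-→d12:-→d13:-→d14:-→d15:-→d16:-→d17:-→d18:-→d19:-→d20:-→d21:-→d22:-→d23:-→d24:H4 -> H4
  + 248.126.0.0/18 (H4) depth=18
  lookup 215.176.1.0: bits 110101111011 walk d0:H2→d1:-→d2:-→d3:-→d4:-→d5:-→d6:-→d7:-→d8:-→d9:-→d10:-→d11:-→d12:H4 -> H4
  lookup 248.126.0.5: bits 111110000111111000 walk d0:H2→d1:-→d2:-→d3:-→d4:-→d5:-→d6:-→d7:-→d8:-→d9:-→d10:-→d11:-→d12:-→d13:-→d14:-→d15:-→d16:-→d17:-→d18:H4 -> H4
  - 215.176.0.0/12 clear@12
  lookup 184.65.155.35: bits 1 walk d0:H2→d1:- -> H2
  - 248.126.0.0/18 clear@18
  lookup 248.126.59.7: bits 111110000111111000111011 walk d0:H2→d1:-→d2:-→d3:-→d4:-→d5:-→d6:-→d7:-→d8:-→d9:-→d10:-→d11:-→d12:-→d13:-→d14:-→d15:-→d16:-→d17:-→d18:-→d19:-→d20:-→d21:-→d22:-→d23:-→d24:H4 -> H4
  lookup 248.126.59.0: bits 111110000111111000111011 walk d0:H2→d1:-→d2:-→d3:-→d4:-→d5:-→d6:-→d7:-→d8:-→d9:-→d10:-→d11:-→d12:-→d13:-→d14:-→d15:-→d16:-→d17:-→d18:-→d19:-→d20:-→d21:-→d22:-→d23:-→d24:H4 -> H4

== LOOKUPS ==
["H0","H4","H4","H2","H4","H4","H4","H4","H2","H4","H4"]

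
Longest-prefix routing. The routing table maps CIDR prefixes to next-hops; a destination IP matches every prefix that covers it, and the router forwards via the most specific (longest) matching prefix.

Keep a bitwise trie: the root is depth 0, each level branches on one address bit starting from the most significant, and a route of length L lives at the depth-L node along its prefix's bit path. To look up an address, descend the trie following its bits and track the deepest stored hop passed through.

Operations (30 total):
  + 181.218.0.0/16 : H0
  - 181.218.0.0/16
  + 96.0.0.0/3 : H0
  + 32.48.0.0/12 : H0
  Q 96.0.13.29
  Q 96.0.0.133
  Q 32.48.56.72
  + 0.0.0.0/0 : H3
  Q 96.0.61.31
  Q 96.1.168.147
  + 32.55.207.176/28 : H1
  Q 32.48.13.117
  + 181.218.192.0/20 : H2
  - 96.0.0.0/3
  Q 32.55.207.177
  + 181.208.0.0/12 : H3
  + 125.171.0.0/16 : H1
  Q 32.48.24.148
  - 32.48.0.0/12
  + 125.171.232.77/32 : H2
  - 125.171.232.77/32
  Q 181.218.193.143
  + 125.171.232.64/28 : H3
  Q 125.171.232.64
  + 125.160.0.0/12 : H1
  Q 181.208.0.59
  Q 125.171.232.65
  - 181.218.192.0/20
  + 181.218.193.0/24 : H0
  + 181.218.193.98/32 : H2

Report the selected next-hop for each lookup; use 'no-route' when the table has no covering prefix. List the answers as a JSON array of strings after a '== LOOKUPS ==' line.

Process each operation:
  + 181.218.0.0/16 (H0) depth=16
  del 181.218.0.0/16 (clear depth 16)
  + 96.0.0.0/3 (H0) depth=3
  + 32.48.0.0/12 (H0) depth=12
  Q 96.0.13.29: descend 011 ; hops seen [H0] ; pick H0
  Q 96.0.0.133: descend 011 ; hops seen [H0] ; pick H0
  Q 32.48.56.72: descend 001000000011 ; hops seen [H0] ; pick H0
  + 0.0.0.0/0 (H3) depth=0
  Q 96.0.61.31: descend 011 ; hops seen [H3,H0] ; pick H0
  Q 96.1.168.147: descend 011 ; hops seen [H3,H0] ; pick H0
  + 32.55.207.176/28 (H1) depth=28
  Q 32.48.13.117: descend 0010000000110 ; hops seen [H3,H0] ; pick H0
  + 181.218.192.0/20 (H2) depth=20
  del 96.0.0.0/3 (clear depth 3)
  Q 32.55.207.177: descend 0010000000110111110011111011 ; hops seen [H3,H0,H1] ; pick H1
  + 181.208.0.0/12 (H3) depth=12
  + 125.171.0.0/16 (H1) depth=16
  Q 32.48.24.148: descend 0010000000110 ; hops seen [H3,H0] ; pick H0
  del 32.48.0.0/12 (clear depth 12)
  + 125.171.232.77/32 (H2) depth=32
  del 125.171.232.77/32 (clear depth 32)
  Q 181.218.193.143: descend 10110101110110101100 ; hops seen [H3,H3,H2] ; pick H2
  + 125.171.232.64/28 (H3) depth=28
  Q 125.171.232.64: descend 0111110110101011111010000100 ; hops seen [H3,H1,H3] ; pick H3
  + 125.160.0.0/12 (H1) depth=12
  Q 181.208.0.59: descend 101101011101 ; hops seen [H3,H3] ; pick H3
  Q 125.171.232.65: descend 0111110110101011111010000100 ; hops seen [H3,H1,H1,H3] ; pick H3
  del 181.218.192.0/20 (clear depth 20)
  + 181.218.193.0/24 (H0) depth=24
  + 181.218.193.98/32 (H2) depth=32

== LOOKUPS ==
["H0","H0","H0","H0","H0","H0","H1","H0","H2","H3","H3","H3"]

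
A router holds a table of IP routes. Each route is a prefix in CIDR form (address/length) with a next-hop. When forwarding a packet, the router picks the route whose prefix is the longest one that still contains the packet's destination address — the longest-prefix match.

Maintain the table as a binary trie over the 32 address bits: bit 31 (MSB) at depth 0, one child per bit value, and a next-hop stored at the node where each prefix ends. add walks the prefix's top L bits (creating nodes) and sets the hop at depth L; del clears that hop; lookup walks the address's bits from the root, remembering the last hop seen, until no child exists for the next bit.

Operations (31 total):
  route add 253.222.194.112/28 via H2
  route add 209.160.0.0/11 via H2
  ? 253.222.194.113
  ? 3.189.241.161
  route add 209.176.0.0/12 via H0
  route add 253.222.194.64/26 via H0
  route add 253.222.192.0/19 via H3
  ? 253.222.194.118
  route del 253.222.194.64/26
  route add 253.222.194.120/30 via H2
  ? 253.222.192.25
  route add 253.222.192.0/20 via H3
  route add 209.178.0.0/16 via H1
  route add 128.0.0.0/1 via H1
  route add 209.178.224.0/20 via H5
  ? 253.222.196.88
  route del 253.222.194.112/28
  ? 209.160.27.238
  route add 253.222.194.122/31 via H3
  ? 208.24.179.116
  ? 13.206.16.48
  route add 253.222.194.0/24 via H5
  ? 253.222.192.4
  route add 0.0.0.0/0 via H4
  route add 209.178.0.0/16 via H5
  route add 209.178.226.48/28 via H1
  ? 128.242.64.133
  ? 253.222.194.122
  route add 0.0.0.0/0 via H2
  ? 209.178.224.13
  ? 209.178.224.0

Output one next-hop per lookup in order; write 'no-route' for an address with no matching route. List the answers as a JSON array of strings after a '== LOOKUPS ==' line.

Apply in order:
  + 253.222.194.112/28 (H2) depth=28
  + 209.160.0.0/11 (H2) depth=11
  ? 253.222.194.113  path d0:-→d1:-→d2:-→d3:-→d4:-→d5:-→d6:-→d7:-→d8:-→d9:-→d10:-→d11:-→d12:-→d13:-→d14:-→d15:-→d16:-→d17:-→d18:-→d19:-→d20:-→d21:-→d22:-→d23:-→d24:-→d25:-→d26:-→d27:-→d28:H2  best=H2
  ? 3.189.241.161  path d0:-  best=no-route
  + 209.176.0.0/12 (H0) depth=12
  + 253.222.194.64/26 (H0) depth=26
  + 253.222.192.0/19 (H3) depth=19
  ? 253.222.194.118  path d0:-→d1:-→d2:-→d3:-→d4:-→d5:-→d6:-→d7:-→d8:-→d9:-→d10:-→d11:-→d12:-→d13:-→d14:-→d15:-→d16:-→d17:-→d18:-→d19:H3→d20:-→d21:-→d22:-→d23:-→d24:-→d25:-→d26:H0→d27:-→d28:H2  best=H2
  del 253.222.194.64/26 (clear depth 26)
  + 253.222.194.120/30 (H2) depth=30
  ? 253.222.192.25  path d0:-→d1:-→d2:-→d3:-→d4:-→d5:-→d6:-→d7:-→d8:-→d9:-→d10:-→d11:-→d12:-→d13:-→d14:-→d15:-→d16:-→d17:-→d18:-→d19:H3→d20:-→d21:-→d22:-  best=H3
  + 253.222.192.0/20 (H3) depth=20
  + 209.178.0.0/16 (H1) depth=16
  + 128.0.0.0/1 (H1) depth=1
  + 209.178.224.0/20 (H5) depth=20
  ? 253.222.196.88  path d0:-→d1:H1→d2:-→d3:-→d4:-→d5:-→d6:-→d7:-→d8:-→d9:-→d10:-→d11:-→d12:-→d13:-→d14:-→d15:-→d16:-→d17:-→d18:-→d19:H3→d20:H3→d21:-  best=H3
  del 253.222.194.112/28 (clear depth 28)
  ? 209.160.27.238  path d0:-→d1:H1→d2:-→d3:-→d4:-→d5:-→d6:-→d7:-→d8:-→d9:-→d10:-→d11:H2  best=H2
  + 253.222.194.122/31 (H3) depth=31
  ? 208.24.179.116  path d0:-→d1:H1→d2:-→d3:-→d4:-→d5:-→d6:-→d7:-  best=H1
  ? 13.206.16.48  path d0:-  best=no-route
  + 253.222.194.0/24 (H5) depth=24
  ? 253.222.192.4  path d0:-→d1:H1→d2:-→d3:-→d4:-→d5:-→d6:-→d7:-→d8:-→d9:-→d10:-→d11:-→d12:-→d13:-→d14:-→d15:-→d16:-→d17:-→d18:-→d19:H3→d20:H3→d21:-→d22:-  best=H3
  + 0.0.0.0/0 (H4) depth=0
  + 209.178.0.0/16 (H5) depth=16
  + 209.178.226.48/28 (H1) depth=28
  ? 128.242.64.133  path d0:H4→d1:H1  best=H1
  ? 253.222.194.122  path d0:H4→d1:H1→d2:-→d3:-→d4:-→d5:-→d6:-→d7:-→d8:-→d9:-→d10:-→d11:-→d12:-→d13:-→d14:-→d15:-→d16:-→d17:-→d18:-→d19:H3→d20:H3→d21:-→d22:-→d23:-→d24:H5→d25:-→d26:-→d27:-→d28:-→d29:-→d30:H2→d31:H3  best=H3
  + 0.0.0.0/0 (H2) depth=0
  ? 209.178.224.13  path d0:H2→d1:H1→d2:-→d3:-→d4:-→d5:-→d6:-→d7:-→d8:-→d9:-→d10:-→d11:H2→d12:H0→d13:-→d14:-→d15:-→d16:H5→d17:-→d18:-→d19:-→d20:H5→d21:-→d22:-  best=H5
  ? 209.178.224.0  path d0:H2→d1:H1→d2:-→d3:-→d4:-→d5:-→d6:-→d7:-→d8:-→d9:-→d10:-→d11:H2→d12:H0→d13:-→d14:-→d15:-→d16:H5→d17:-→d18:-→d19:-→d20:H5→d21:-→d22:-  best=H5

== LOOKUPS ==
["H2","no-route","H2","H3","H3","H2","H1","no-route","H3","H1","H3","H5","H5"]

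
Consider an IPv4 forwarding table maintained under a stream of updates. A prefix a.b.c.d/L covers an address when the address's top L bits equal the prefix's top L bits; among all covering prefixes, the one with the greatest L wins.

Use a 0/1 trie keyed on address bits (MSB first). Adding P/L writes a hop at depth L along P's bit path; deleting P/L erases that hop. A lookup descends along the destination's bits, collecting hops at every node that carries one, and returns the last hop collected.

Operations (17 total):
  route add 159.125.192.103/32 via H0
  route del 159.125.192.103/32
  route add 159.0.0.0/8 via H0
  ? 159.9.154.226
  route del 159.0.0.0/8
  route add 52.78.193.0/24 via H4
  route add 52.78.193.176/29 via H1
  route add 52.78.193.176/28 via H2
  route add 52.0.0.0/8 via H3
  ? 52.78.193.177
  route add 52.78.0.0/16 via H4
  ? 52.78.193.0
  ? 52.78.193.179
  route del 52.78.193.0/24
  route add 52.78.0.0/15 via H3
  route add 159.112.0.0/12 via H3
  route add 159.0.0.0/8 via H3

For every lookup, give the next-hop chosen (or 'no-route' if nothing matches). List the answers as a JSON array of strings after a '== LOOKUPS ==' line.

Trace:
  add 159.125.192.103/32 -> H0 at depth 32
  del 159.125.192.103/32 (clear depth 32)
  add 159.0.0.0/8 -> H0 at depth 8
  ? 159.9.154.226  path d0:-→d1:-→d2:-→d3:-→d4:-→d5:-→d6:-→d7:-→d8:H0→d9:-  best=H0
  del 159.0.0.0/8 (clear depth 8)
  add 52.78.193.0/24 -> H4 at depth 24
  add 52.78.193.176/29 -> H1 at depth 29
  add 52.78.193.176/28 -> H2 at depth 28
  add 52.0.0.0/8 -> H3 at depth 8
  ? 52.78.193.177  path d0:-→d1:-→d2:-→d3:-→d4:-→d5:-→d6:-→d7:-→d8:H3→d9:-→d10:-→d11:-→d12:-→d13:-→d14:-→d15:-→d16:-→d17:-→d18:-→d19:-→d20:-→d21:-→d22:-→d23:-→d24:H4→d25:-→d26:-→d27:-→d28:H2→d29:H1  best=H1
  add 52.78.0.0/16 -> H4 at depth 16
  ? 52.78.193.0  path d0:-→d1:-→d2:-→d3:-→d4:-→d5:-→d6:-→d7:-→d8:H3→d9:-→d10:-→d11:-→d12:-→d13:-→d14:-→d15:-→d16:H4→d17:-→d18:-→d19:-→d20:-→d21:-→d22:-→d23:-→d24:H4  best=H4
  ? 52.78.193.179  path d0:-→d1:-→d2:-→d3:-→d4:-→d5:-→d6:-→d7:-→d8:H3→d9:-→d10:-→d11:-→d12:-→d13:-→d14:-→d15:-→d16:H4→d17:-→d18:-→d19:-→d20:-→d21:-→d22:-→d23:-→d24:H4→d25:-→d26:-→d27:-→d28:H2→d29:H1  best=H1
  del 52.78.193.0/24 (clear depth 24)
  add 52.78.0.0/15 -> H3 at depth 15
  add 159.112.0.0/12 -> H3 at depth 12
  add 159.0.0.0/8 -> H3 at depth 8

== LOOKUPS ==
["H0","H1","H4","H1"]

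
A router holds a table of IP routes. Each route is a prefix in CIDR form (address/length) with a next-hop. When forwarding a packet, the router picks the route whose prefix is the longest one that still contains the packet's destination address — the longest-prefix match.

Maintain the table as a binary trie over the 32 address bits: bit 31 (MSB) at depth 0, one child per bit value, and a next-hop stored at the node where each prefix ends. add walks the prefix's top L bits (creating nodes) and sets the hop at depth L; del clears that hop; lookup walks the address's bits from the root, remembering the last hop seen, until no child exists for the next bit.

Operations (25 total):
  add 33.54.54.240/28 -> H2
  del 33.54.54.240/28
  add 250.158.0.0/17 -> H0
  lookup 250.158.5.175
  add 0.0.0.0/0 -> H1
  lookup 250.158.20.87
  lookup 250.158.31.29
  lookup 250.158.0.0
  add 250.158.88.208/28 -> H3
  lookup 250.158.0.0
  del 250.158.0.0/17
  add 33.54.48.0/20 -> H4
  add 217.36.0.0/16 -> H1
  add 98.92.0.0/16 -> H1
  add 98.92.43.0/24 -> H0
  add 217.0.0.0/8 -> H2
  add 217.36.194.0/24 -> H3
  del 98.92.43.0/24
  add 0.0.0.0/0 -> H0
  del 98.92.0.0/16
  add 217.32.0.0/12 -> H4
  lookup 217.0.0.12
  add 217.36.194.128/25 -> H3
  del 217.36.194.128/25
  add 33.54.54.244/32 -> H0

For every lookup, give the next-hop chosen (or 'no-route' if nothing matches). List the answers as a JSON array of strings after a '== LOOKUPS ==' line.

Apply in order:
  + 33.54.54.240/28 (H2) depth=28
  - 33.54.54.240/28 clear@28
  + 250.158.0.0/17 (H0) depth=17
  lookup 250.158.5.175: bits 11111010100111100 walk d0:-→d1:-→d2:-→d3:-→d4:-→d5:-→d6:-→d7:-→d8:-→d9:-→d10:-→d11:-→d12:-→d13:-→d14:-→d15:-→d16:-→d17:H0 -> H0
  + 0.0.0.0/0 (H1) depth=0
  lookup 250.158.20.87: bits 11111010100111100 walk d0:H1→d1:-→d2:-→d3:-→d4:-→d5:-→d6:-→d7:-→d8:-→d9:-→d10:-→d11:-→d12:-→d13:-→d14:-→d15:-→d16:-→d17:H0 -> H0
  lookup 250.158.31.29: bits 11111010100111100 walk d0:H1→d1:-→d2:-→d3:-→d4:-→d5:-→d6:-→d7:-→d8:-→d9:-→d10:-→d11:-→d12:-→d13:-→d14:-→d15:-→d16:-→d17:H0 -> H0
  lookup 250.158.0.0: bits 11111010100111100 walk d0:H1→d1:-→d2:-→d3:-→d4:-→d5:-→d6:-→d7:-→d8:-→d9:-→d10:-→d11:-→d12:-→d13:-→d14:-→d15:-→d16:-→d17:H0 -> H0
  + 250.158.88.208/28 (H3) depth=28
  lookup 250.158.0.0: bits 11111010100111100 walk d0:H1→d1:-→d2:-→d3:-→d4:-→d5:-→d6:-→d7:-→d8:-→d9:-→d10:-→d11:-→d12:-→d13:-→d14:-→d15:-→d16:-→d17:H0 -> H0
  - 250.158.0.0/17 clear@17
  + 33.54.48.0/20 (H4) depth=20
  + 217.36.0.0/16 (H1) depth=16
  + 98.92.0.0/16 (H1) depth=16
  + 98.92.43.0/24 (H0) depth=24
  + 217.0.0.0/8 (H2) depth=8
  + 217.36.194.0/24 (H3) depth=24
  - 98.92.43.0/24 clear@24
  + 0.0.0.0/0 (H0) depth=0
  - 98.92.0.0/16 clear@16
  + 217.32.0.0/12 (H4) depth=12
  lookup 217.0.0.12: bits 1101100100 walk d0:H0→d1:-→d2:-→d3:-→d4:-→d5:-→d6:-→d7:-→d8:H2→d9:-→d10:- -> H2
  + 217.36.194.128/25 (H3) depth=25
  - 217.36.194.128/25 clear@25
  + 33.54.54.244/32 (H0) depth=32

== LOOKUPS ==
["H0","H0","H0","H0","H0","H2"]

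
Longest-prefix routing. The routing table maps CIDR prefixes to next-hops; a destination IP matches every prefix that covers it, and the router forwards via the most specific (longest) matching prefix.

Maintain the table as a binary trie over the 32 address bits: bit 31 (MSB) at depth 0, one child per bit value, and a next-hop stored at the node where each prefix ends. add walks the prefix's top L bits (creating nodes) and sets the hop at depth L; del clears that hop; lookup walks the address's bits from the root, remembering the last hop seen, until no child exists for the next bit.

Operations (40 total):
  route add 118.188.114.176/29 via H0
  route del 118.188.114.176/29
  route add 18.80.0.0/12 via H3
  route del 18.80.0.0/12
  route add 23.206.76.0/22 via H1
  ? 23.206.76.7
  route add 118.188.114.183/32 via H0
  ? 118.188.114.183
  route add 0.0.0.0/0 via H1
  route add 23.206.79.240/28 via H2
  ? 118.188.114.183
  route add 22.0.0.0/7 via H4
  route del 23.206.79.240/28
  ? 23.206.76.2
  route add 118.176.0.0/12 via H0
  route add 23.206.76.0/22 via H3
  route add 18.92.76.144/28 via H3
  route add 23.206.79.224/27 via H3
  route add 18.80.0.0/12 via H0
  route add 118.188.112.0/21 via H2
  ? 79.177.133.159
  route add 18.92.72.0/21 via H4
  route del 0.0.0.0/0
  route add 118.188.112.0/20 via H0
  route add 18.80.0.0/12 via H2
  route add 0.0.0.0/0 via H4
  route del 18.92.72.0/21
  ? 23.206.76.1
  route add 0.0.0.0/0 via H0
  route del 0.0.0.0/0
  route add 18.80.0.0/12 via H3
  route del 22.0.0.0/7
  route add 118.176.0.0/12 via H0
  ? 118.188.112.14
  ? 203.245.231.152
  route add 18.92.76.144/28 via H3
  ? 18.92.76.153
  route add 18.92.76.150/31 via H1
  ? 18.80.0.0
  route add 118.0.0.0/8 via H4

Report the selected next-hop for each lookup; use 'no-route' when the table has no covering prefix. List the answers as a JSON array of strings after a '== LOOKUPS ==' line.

Apply in order:
  add 118.188.114.176/29 -> H0 at depth 29
  del 118.188.114.176/29 (clear depth 29)
  add 18.80.0.0/12 -> H3 at depth 12
  del 18.80.0.0/12 (clear depth 12)
  add 23.206.76.0/22 -> H1 at depth 22
  Q 23.206.76.7: descend 0001011111001110010011 ; hops seen [H1] ; pick H1
  add 118.188.114.183/32 -> H0 at depth 32
  Q 118.188.114.183: descend 01110110101111000111001010110111 ; hops seen [H0] ; pick H0
  add 0.0.0.0/0 -> H1 at depth 0
  add 23.206.79.240/28 -> H2 at depth 28
  Q 118.188.114.183: descend 01110110101111000111001010110111 ; hops seen [H1,H0] ; pick H0
  add 22.0.0.0/7 -> H4 at depth 7
  del 23.206.79.240/28 (clear depth 28)
  Q 23.206.76.2: descend 0001011111001110010011 ; hops seen [H1,H4,H1] ; pick H1
  add 118.176.0.0/12 -> H0 at depth 12
  add 23.206.76.0/22 -> H3 at depth 22
  add 18.92.76.144/28 -> H3 at depth 28
  add 23.206.79.224/27 -> H3 at depth 27
  add 18.80.0.0/12 -> H0 at depth 12
  add 118.188.112.0/21 -> H2 at depth 21
  Q 79.177.133.159: descend 01 ; hops seen [H1] ; pick H1
  add 18.92.72.0/21 -> H4 at depth 21
  del 0.0.0.0/0 (clear depth 0)
  add 118.188.112.0/20 -> H0 at depth 20
  add 18.80.0.0/12 -> H2 at depth 12
  add 0.0.0.0/0 -> H4 at depth 0
  del 18.92.72.0/21 (clear depth 21)
  Q 23.206.76.1: descend 0001011111001110010011 ; hops seen [H4,H4,H3] ; pick H3
  add 0.0.0.0/0 -> H0 at depth 0
  del 0.0.0.0/0 (clear depth 0)
  add 18.80.0.0/12 -> H3 at depth 12
  del 22.0.0.0/7 (clear depth 7)
  add 118.176.0.0/12 -> H0 at depth 12
  Q 118.188.112.14: descend 0111011010111100011100 ; hops seen [H0,H0,H2] ; pick H2
  Q 203.245.231.152: descend ε ; hops seen [∅] ; pick no-route
  add 18.92.76.144/28 -> H3 at depth 28
  Q 18.92.76.153: descend 0001001001011100010011001001 ; hops seen [H3,H3] ; pick H3
  add 18.92.76.150/31 -> H1 at depth 31
  Q 18.80.0.0: descend 000100100101 ; hops seen [H3] ; pick H3
  add 118.0.0.0/8 -> H4 at depth 8

== LOOKUPS ==
["H1","H0","H0","H1","H1","H3","H2","no-route","H3","H3"]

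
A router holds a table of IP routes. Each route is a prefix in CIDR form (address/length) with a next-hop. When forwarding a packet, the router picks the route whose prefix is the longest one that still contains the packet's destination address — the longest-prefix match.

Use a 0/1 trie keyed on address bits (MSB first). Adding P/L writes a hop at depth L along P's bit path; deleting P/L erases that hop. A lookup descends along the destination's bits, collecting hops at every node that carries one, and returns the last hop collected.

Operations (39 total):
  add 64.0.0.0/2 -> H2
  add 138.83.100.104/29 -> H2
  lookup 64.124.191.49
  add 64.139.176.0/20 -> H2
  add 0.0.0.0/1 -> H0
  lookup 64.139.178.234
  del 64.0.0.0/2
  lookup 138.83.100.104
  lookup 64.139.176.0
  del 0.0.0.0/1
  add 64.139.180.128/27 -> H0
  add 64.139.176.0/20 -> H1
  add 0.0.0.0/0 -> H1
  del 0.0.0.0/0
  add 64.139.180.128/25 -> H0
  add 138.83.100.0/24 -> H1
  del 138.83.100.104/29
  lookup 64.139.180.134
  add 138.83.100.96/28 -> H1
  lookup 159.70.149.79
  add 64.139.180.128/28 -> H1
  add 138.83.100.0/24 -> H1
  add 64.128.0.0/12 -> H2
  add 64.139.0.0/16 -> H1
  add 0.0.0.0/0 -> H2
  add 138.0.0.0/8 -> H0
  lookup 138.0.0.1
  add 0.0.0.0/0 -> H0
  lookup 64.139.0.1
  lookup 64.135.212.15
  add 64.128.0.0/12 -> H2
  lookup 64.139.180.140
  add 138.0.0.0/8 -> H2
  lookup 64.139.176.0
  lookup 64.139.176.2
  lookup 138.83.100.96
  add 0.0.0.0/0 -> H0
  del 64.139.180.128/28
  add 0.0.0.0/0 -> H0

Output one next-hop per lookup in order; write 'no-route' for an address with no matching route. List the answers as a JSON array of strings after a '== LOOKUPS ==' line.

Apply in order:
  + 64.0.0.0/2 (H2) depth=2
  + 138.83.100.104/29 (H2) depth=29
  ? 64.124.191.49  path d0:-→d1:-→d2:H2  best=H2
  + 64.139.176.0/20 (H2) depth=20
  + 0.0.0.0/1 (H0) depth=1
  ? 64.139.178.234  path d0:-→d1:H0→d2:H2→d3:-→d4:-→d5:-→d6:-→d7:-→d8:-→d9:-→d10:-→d11:-→d12:-→d13:-→d14:-→d15:-→d16:-→d17:-→d18:-→d19:-→d20:H2  best=H2
  del 64.0.0.0/2 (clear depth 2)
  ? 138.83.100.104  path d0:-→d1:-→d2:-→d3:-→d4:-→d5:-→d6:-→d7:-→d8:-→d9:-→d10:-→d11:-→d12:-→d13:-→d14:-→d15:-→d16:-→d17:-→d18:-→d19:-→d20:-→d21:-→d22:-→d23:-→d24:-→d25:-→d26:-→d27:-→d28:-→d29:H2  best=H2
  ? 64.139.176.0  path d0:-→d1:H0→d2:-→d3:-→d4:-→d5:-→d6:-→d7:-→d8:-→d9:-→d10:-→d11:-→d12:-→d13:-→d14:-→d15:-→d16:-→d17:-→d18:-→d19:-→d20:H2  best=H2
  del 0.0.0.0/1 (clear depth 1)
  + 64.139.180.128/27 (H0) depth=27
  + 64.139.176.0/20 (H1) depth=20
  + 0.0.0.0/0 (H1) depth=0
  del 0.0.0.0/0 (clear depth 0)
  + 64.139.180.128/25 (H0) depth=25
  + 138.83.100.0/24 (H1) depth=24
  del 138.83.100.104/29 (clear depth 29)
  ? 64.139.180.134  path d0:-→d1:-→d2:-→d3:-→d4:-→d5:-→d6:-→d7:-→d8:-→d9:-→d10:-→d11:-→d12:-→d13:-→d14:-→d15:-→d16:-→d17:-→d18:-→d19:-→d20:H1→d21:-→d22:-→d23:-→d24:-→d25:H0→d26:-→d27:H0  best=H0
  + 138.83.100.96/28 (H1) depth=28
  ? 159.70.149.79  path d0:-→d1:-→d2:-→d3:-  best=no-route
  + 64.139.180.128/28 (H1) depth=28
  + 138.83.100.0/24 (H1) depth=24
  + 64.128.0.0/12 (H2) depth=12
  + 64.139.0.0/16 (H1) depth=16
  + 0.0.0.0/0 (H2) depth=0
  + 138.0.0.0/8 (H0) depth=8
  ? 138.0.0.1  path d0:H2→d1:-→d2:-→d3:-→d4:-→d5:-→d6:-→d7:-→d8:H0→d9:-  best=H0
  + 0.0.0.0/0 (H0) depth=0
  ? 64.139.0.1  path d0:H0→d1:-→d2:-→d3:-→d4:-→d5:-→d6:-→d7:-→d8:-→d9:-→d10:-→d11:-→d12:H2→d13:-→d14:-→d15:-→d16:H1  best=H1
  ? 64.135.212.15  path d0:H0→d1:-→d2:-→d3:-→d4:-→d5:-→d6:-→d7:-→d8:-→d9:-→d10:-→d11:-→d12:H2  best=H2
  + 64.128.0.0/12 (H2) depth=12
  ? 64.139.180.140  path d0:H0→d1:-→d2:-→d3:-→d4:-→d5:-→d6:-→d7:-→d8:-→d9:-→d10:-→d11:-→d12:H2→d13:-→d14:-→d15:-→d16:H1→d17:-→d18:-→d19:-→d20:H1→d21:-→d22:-→d23:-→d24:-→d25:H0→d26:-→d27:H0→d28:H1  best=H1
  + 138.0.0.0/8 (H2) depth=8
  ? 64.139.176.0  path d0:H0→d1:-→d2:-→d3:-→d4:-→d5:-→d6:-→d7:-→d8:-→d9:-→d10:-→d11:-→d12:H2→d13:-→d14:-→d15:-→d16:H1→d17:-→d18:-→d19:-→d20:H1→d21:-  best=H1
  ? 64.139.176.2  path d0:H0→d1:-→d2:-→d3:-→d4:-→d5:-→d6:-→d7:-→d8:-→d9:-→d10:-→d11:-→d12:H2→d13:-→d14:-→d15:-→d16:H1→d17:-→d18:-→d19:-→d20:H1→d21:-  best=H1
  ? 138.83.100.96  path d0:H0→d1:-→d2:-→d3:-→d4:-→d5:-→d6:-→d7:-→d8:H2→d9:-→d10:-→d11:-→d12:-→d13:-→d14:-→d15:-→d16:-→d17:-→d18:-→d19:-→d20:-→d21:-→d22:-→d23:-→d24:H1→d25:-→d26:-→d27:-→d28:H1  best=H1
  + 0.0.0.0/0 (H0) depth=0
  del 64.139.180.128/28 (clear depth 28)
  + 0.0.0.0/0 (H0) depth=0

== LOOKUPS ==
["H2","H2","H2","H2","H0","no-route","H0","H1","H2","H1","H1","H1","H1"]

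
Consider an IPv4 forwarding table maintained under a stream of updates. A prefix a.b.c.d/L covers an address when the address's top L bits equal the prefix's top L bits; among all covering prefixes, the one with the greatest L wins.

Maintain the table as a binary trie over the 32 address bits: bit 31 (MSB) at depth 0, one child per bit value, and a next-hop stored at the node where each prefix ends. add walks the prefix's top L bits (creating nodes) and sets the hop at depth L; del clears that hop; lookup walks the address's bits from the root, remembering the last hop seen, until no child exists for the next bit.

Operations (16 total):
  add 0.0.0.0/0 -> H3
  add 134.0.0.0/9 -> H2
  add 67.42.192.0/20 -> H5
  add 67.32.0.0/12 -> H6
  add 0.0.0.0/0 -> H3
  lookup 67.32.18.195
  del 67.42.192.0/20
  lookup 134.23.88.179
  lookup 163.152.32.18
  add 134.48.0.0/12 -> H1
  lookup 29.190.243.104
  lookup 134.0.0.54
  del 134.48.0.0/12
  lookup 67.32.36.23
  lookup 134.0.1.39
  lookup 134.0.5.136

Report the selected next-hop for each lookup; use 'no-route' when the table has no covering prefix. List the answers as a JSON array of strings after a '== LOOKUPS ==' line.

Apply in order:
  + 0.0.0.0/0 (H3) depth=0
  + 134.0.0.0/9 (H2) depth=9
  + 67.42.192.0/20 (H5) depth=20
  + 67.32.0.0/12 (H6) depth=12
  + 0.0.0.0/0 (H3) depth=0
  Q 67.32.18.195: descend 010000110010 ; hops seen [H3,H6] ; pick H6
  del 67.42.192.0/20 (clear depth 20)
  Q 134.23.88.179: descend 100001100 ; hops seen [H3,H2] ; pick H2
  Q 163.152.32.18: descend 10 ; hops seen [H3] ; pick H3
  + 134.48.0.0/12 (H1) depth=12
  Q 29.190.243.104: descend 0 ; hops seen [H3] ; pick H3
  Q 134.0.0.54: descend 1000011000 ; hops seen [H3,H2] ; pick H2
  del 134.48.0.0/12 (clear depth 12)
  Q 67.32.36.23: descend 010000110010 ; hops seen [H3,H6] ; pick H6
  Q 134.0.1.39: descend 1000011000 ; hops seen [H3,H2] ; pick H2
  Q 134.0.5.136: descend 1000011000 ; hops seen [H3,H2] ; pick H2

== LOOKUPS ==
["H6","H2","H3","H3","H2","H6","H2","H2"]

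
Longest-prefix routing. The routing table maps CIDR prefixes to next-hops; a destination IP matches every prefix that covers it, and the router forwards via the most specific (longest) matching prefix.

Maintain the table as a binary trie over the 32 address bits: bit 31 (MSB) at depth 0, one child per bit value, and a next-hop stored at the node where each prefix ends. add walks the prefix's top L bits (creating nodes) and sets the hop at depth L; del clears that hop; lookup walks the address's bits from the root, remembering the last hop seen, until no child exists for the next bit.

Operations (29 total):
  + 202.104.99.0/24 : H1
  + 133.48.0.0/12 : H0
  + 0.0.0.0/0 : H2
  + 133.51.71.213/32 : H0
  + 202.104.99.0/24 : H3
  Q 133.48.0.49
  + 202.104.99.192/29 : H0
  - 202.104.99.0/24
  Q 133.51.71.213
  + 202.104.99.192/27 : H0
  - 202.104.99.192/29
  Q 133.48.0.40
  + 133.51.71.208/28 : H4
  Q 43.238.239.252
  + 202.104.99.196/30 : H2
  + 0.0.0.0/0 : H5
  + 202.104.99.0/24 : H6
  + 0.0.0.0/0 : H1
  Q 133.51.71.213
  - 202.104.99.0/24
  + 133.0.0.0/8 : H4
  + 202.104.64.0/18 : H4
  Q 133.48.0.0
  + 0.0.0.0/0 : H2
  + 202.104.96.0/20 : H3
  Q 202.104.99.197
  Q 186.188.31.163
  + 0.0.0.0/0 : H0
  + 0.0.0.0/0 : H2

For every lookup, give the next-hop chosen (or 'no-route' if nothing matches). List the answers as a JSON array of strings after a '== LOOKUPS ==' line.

Apply in order:
  add 202.104.99.0/24 -> H1 at depth 24
  add 133.48.0.0/12 -> H0 at depth 12
  add 0.0.0.0/0 -> H2 at depth 0
  add 133.51.71.213/32 -> H0 at depth 32
  add 202.104.99.0/24 -> H3 at depth 24
  lookup 133.48.0.49: bits 10000101001100 walk d0:H2→d1:-→d2:-→d3:-→d4:-→d5:-→d6:-→d7:-→d8:-→d9:-→d10:-→d11:-→d12:H0→d13:-→d14:- -> H0
  add 202.104.99.192/29 -> H0 at depth 29
  - 202.104.99.0/24 clear@24
  lookup 133.51.71.213: bits 10000101001100110100011111010101 walk d0:H2→d1:-→d2:-→d3:-→d4:-→d5:-→d6:-→d7:-→d8:-→d9:-→d10:-→d11:-→d12:H0→d13:-→d14:-→d15:-→d16:-→d17:-→d18:-→d19:-→d20:-→d21:-→d22:-→d23:-→d24:-→d25:-→d26:-→d27:-→d28:-→d29:-→d30:-→d31:-→d32:H0 -> H0
  add 202.104.99.192/27 -> H0 at depth 27
  - 202.104.99.192/29 clear@29
  lookup 133.48.0.40: bits 10000101001100 walk d0:H2→d1:-→d2:-→d3:-→d4:-→d5:-→d6:-→d7:-→d8:-→d9:-→d10:-→d11:-→d12:H0→d13:-→d14:- -> H0
  add 133.51.71.208/28 -> H4 at depth 28
  lookup 43.238.239.252: bits ε walk d0:H2 -> H2
  add 202.104.99.196/30 -> H2 at depth 30
  add 0.0.0.0/0 -> H5 at depth 0
  add 202.104.99.0/24 -> H6 at depth 24
  add 0.0.0.0/0 -> H1 at depth 0
  lookup 133.51.71.213: bits 10000101001100110100011111010101 walk d0:H1→d1:-→d2:-→d3:-→d4:-→d5:-→d6:-→d7:-→d8:-→d9:-→d10:-→d11:-→d12:H0→d13:-→d14:-→d15:-→d16:-→d17:-→d18:-→d19:-→d20:-→d21:-→d22:-→d23:-→d24:-→d25:-→d26:-→d27:-→d28:H4→d29:-→d30:-→d31:-→d32:H0 -> H0
  - 202.104.99.0/24 clear@24
  add 133.0.0.0/8 -> H4 at depth 8
  add 202.104.64.0/18 -> H4 at depth 18
  lookup 133.48.0.0: bits 10000101001100 walk d0:H1→d1:-→d2:-→d3:-→d4:-→d5:-→d6:-→d7:-→d8:H4→d9:-→d10:-→d11:-→d12:H0→d13:-→d14:- -> H0
  add 0.0.0.0/0 -> H2 at depth 0
  add 202.104.96.0/20 -> H3 at depth 20
  lookup 202.104.99.197: bits 110010100110100001100011110001 walk d0:H2→d1:-→d2:-→d3:-→d4:-→d5:-→d6:-→d7:-→d8:-→d9:-→d10:-→d11:-→d12:-→d13:-→d14:-→d15:-→d16:-→d17:-→d18:H4→d19:-→d20:H3→d21:-→d22:-→d23:-→d24:-→d25:-→d26:-→d27:H0→d28:-→d29:-→d30:H2 -> H2
  lookup 186.188.31.163: bits 10 walk d0:H2→d1:-→d2:- -> H2
  add 0.0.0.0/0 -> H0 at depth 0
  add 0.0.0.0/0 -> H2 at depth 0

== LOOKUPS ==
["H0","H0","H0","H2","H0","H0","H2","H2"]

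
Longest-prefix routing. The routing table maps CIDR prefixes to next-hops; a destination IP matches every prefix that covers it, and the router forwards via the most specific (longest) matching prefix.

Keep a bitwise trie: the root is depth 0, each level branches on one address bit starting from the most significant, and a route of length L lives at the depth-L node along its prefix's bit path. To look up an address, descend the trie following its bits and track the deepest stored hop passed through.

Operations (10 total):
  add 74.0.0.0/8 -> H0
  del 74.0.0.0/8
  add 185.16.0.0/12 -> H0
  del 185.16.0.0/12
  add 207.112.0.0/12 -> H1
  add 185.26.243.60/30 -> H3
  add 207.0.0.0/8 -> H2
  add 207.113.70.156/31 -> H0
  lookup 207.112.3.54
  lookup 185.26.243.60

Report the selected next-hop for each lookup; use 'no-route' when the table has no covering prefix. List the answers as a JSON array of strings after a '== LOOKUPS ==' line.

Apply in order:
  + 74.0.0.0/8 (H0) depth=8
  - 74.0.0.0/8 clear@8
  + 185.16.0.0/12 (H0) depth=12
  - 185.16.0.0/12 clear@12
  + 207.112.0.0/12 (H1) depth=12
  + 185.26.243.60/30 (H3) depth=30
  + 207.0.0.0/8 (H2) depth=8
  + 207.113.70.156/31 (H0) depth=31
  lookup 207.112.3.54: bits 110011110111000 walk d0:-→d1:-→d2:-→d3:-→d4:-→d5:-→d6:-→d7:-→d8:H2→d9:-→d10:-→d11:-→d12:H1→d13:-→d14:-→d15:- -> H1
  lookup 185.26.243.60: bits 101110010001101011110011001111 walk d0:-→d1:-→d2:-→d3:-→d4:-→d5:-→d6:-→d7:-→d8:-→d9:-→d10:-→d11:-→d12:-→d13:-→d14:-→d15:-→d16:-→d17:-→d18:-→d19:-→d20:-→d21:-→d22:-→d23:-→d24:-→d25:-→d26:-→d27:-→d28:-→d29:-→d30:H3 -> H3

== LOOKUPS ==
["H1","H3"]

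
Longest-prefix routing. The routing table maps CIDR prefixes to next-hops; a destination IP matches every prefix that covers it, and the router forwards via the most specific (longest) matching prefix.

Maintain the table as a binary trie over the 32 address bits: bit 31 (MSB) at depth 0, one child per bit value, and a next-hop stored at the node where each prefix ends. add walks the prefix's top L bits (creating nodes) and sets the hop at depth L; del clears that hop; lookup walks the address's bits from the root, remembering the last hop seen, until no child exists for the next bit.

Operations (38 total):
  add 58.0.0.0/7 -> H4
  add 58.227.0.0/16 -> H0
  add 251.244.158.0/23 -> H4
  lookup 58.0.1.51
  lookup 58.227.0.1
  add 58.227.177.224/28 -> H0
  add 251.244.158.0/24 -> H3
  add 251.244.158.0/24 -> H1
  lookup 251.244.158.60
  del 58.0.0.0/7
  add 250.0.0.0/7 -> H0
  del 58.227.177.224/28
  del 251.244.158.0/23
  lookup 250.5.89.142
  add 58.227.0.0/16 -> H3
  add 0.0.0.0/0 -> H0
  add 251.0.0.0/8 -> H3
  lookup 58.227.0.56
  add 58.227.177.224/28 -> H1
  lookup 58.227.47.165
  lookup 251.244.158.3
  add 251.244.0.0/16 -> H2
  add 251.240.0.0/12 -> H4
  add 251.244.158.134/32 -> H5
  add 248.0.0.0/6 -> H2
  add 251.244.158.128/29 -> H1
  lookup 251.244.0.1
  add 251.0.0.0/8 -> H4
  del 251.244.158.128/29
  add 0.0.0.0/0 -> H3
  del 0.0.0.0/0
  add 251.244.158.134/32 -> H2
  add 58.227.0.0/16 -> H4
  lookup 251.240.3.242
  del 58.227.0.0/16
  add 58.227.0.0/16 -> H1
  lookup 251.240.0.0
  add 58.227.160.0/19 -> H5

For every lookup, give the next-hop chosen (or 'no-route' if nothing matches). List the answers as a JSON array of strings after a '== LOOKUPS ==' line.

Apply in order:
  add 58.0.0.0/7 -> H4 at depth 7
  add 58.227.0.0/16 -> H0 at depth 16
  add 251.244.158.0/23 -> H4 at depth 23
  ? 58.0.1.51  path d0:-→d1:-→d2:-→d3:-→d4:-→d5:-→d6:-→d7:H4→d8:-  best=H4
  ? 58.227.0.1  path d0:-→d1:-→d2:-→d3:-→d4:-→d5:-→d6:-→d7:H4→d8:-→d9:-→d10:-→d11:-→d12:-→d13:-→d14:-→d15:-→d16:H0  best=H0
  add 58.227.177.224/28 -> H0 at depth 28
  add 251.244.158.0/24 -> H3 at depth 24
  add 251.244.158.0/24 -> H1 at depth 24
  ? 251.244.158.60  path d0:-→d1:-→d2:-→d3:-→d4:-→d5:-→d6:-→d7:-→d8:-→d9:-→d10:-→d11:-→d12:-→d13:-→d14:-→d15:-→d16:-→d17:-→d18:-→d19:-→d20:-→d21:-→d22:-→d23:H4→d24:H1  best=H1
  del 58.0.0.0/7 (clear depth 7)
  add 250.0.0.0/7 -> H0 at depth 7
  del 58.227.177.224/28 (clear depth 28)
  del 251.244.158.0/23 (clear depth 23)
  ? 250.5.89.142  path d0:-→d1:-→d2:-→d3:-→d4:-→d5:-→d6:-→d7:H0  best=H0
  add 58.227.0.0/16 -> H3 at depth 16
  add 0.0.0.0/0 -> H0 at depth 0
  add 251.0.0.0/8 -> H3 at depth 8
  ? 58.227.0.56  path d0:H0→d1:-→d2:-→d3:-→d4:-→d5:-→d6:-→d7:-→d8:-→d9:-→d10:-→d11:-→d12:-→d13:-→d14:-→d15:-→d16:H3  best=H3
  add 58.227.177.224/28 -> H1 at depth 28
  ? 58.227.47.165  path d0:H0→d1:-→d2:-→d3:-→d4:-→d5:-→d6:-→d7:-→d8:-→d9:-→d10:-→d11:-→d12:-→d13:-→d14:-→d15:-→d16:H3  best=H3
  ? 251.244.158.3  path d0:H0→d1:-→d2:-→d3:-→d4:-→d5:-→d6:-→d7:H0→d8:H3→d9:-→d10:-→d11:-→d12:-→d13:-→d14:-→d15:-→d16:-→d17:-→d18:-→d19:-→d20:-→d21:-→d22:-→d23:-→d24:H1  best=H1
  add 251.244.0.0/16 -> H2 at depth 16
  add 251.240.0.0/12 -> H4 at depth 12
  add 251.244.158.134/32 -> H5 at depth 32
  add 248.0.0.0/6 -> H2 at depth 6
  add 251.244.158.128/29 -> H1 at depth 29
  ? 251.244.0.1  path d0:H0→d1:-→d2:-→d3:-→d4:-→d5:-→d6:H2→d7:H0→d8:H3→d9:-→d10:-→d11:-→d12:H4→d13:-→d14:-→d15:-→d16:H2  best=H2
  add 251.0.0.0/8 -> H4 at depth 8
  del 251.244.158.128/29 (clear depth 29)
  add 0.0.0.0/0 -> H3 at depth 0
  del 0.0.0.0/0 (clear depth 0)
  add 251.244.158.134/32 -> H2 at depth 32
  add 58.227.0.0/16 -> H4 at depth 16
  ? 251.240.3.242  path d0:-→d1:-→d2:-→d3:-→d4:-→d5:-→d6:H2→d7:H0→d8:H4→d9:-→d10:-→d11:-→d12:H4→d13:-  best=H4
  del 58.227.0.0/16 (clear depth 16)
  add 58.227.0.0/16 -> H1 at depth 16
  ? 251.240.0.0  path d0:-→d1:-→d2:-→d3:-→d4:-→d5:-→d6:H2→d7:H0→d8:H4→d9:-→d10:-→d11:-→d12:H4→d13:-  best=H4
  add 58.227.160.0/19 -> H5 at depth 19

== LOOKUPS ==
["H4","H0","H1","H0","H3","H3","H1","H2","H4","H4"]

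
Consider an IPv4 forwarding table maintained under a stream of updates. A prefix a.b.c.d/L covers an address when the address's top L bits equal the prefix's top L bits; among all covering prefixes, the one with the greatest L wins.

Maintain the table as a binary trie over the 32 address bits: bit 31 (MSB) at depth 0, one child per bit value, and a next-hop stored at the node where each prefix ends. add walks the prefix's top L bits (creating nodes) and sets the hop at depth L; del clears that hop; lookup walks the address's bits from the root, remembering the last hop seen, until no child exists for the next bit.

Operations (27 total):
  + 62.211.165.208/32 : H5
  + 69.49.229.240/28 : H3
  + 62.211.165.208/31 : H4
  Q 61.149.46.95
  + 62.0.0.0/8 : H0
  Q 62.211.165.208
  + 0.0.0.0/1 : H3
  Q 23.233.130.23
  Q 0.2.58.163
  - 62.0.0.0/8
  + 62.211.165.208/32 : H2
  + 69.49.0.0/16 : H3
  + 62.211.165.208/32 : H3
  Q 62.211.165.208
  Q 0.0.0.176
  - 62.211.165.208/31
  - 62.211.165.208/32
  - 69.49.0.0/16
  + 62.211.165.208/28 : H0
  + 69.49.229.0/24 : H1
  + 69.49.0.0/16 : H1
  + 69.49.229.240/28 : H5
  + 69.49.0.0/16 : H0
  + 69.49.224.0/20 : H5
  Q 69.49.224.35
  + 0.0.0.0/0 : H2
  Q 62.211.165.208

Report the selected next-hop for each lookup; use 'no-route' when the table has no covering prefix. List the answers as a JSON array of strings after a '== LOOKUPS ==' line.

Trace:
  add 62.211.165.208/32 -> H5 at depth 32
  add 69.49.229.240/28 -> H3 at depth 28
  add 62.211.165.208/31 -> H4 at depth 31
  lookup 61.149.46.95: bits 001111 walk d0:-→d1:-→d2:-→d3:-→d4:-→d5:-→d6:- -> no-route
  add 62.0.0.0/8 -> H0 at depth 8
  lookup 62.211.165.208: bits 00111110110100111010010111010000 walk d0:-→d1:-→d2:-→d3:-→d4:-→d5:-→d6:-→d7:-→d8:H0→d9:-→d10:-→d11:-→d12:-→d13:-→d14:-→d15:-→d16:-→d17:-→d18:-→d19:-→d20:-→d21:-→d22:-→d23:-→d24:-→d25:-→d26:-→d27:-→d28:-→d29:-→d30:-→d31:H4→d32:H5 -> H5
  add 0.0.0.0/1 -> H3 at depth 1
  lookup 23.233.130.23: bits 00 walk d0:-→d1:H3→d2:- -> H3
  lookup 0.2.58.163: bits 00 walk d0:-→d1:H3→d2:- -> H3
  - 62.0.0.0/8 clear@8
  add 62.211.165.208/32 -> H2 at depth 32
  add 69.49.0.0/16 -> H3 at depth 16
  add 62.211.165.208/32 -> H3 at depth 32
  lookup 62.211.165.208: bits 00111110110100111010010111010000 walk d0:-→d1:H3→d2:-→d3:-→d4:-→d5:-→d6:-→d7:-→d8:-→d9:-→d10:-→d11:-→d12:-→d13:-→d14:-→d15:-→d16:-→d17:-→d18:-→d19:-→d20:-→d21:-→d22:-→d23:-→d24:-→d25:-→d26:-→d27:-→d28:-→d29:-→d30:-→d31:H4→d32:H3 -> H3
  lookup 0.0.0.176: bits 00 walk d0:-→d1:H3→d2:- -> H3
  - 62.211.165.208/31 clear@31
  - 62.211.165.208/32 clear@32
  - 69.49.0.0/16 clear@16
  add 62.211.165.208/28 -> H0 at depth 28
  add 69.49.229.0/24 -> H1 at depth 24
  add 69.49.0.0/16 -> H1 at depth 16
  add 69.49.229.240/28 -> H5 at depth 28
  add 69.49.0.0/16 -> H0 at depth 16
  add 69.49.224.0/20 -> H5 at depth 20
  lookup 69.49.224.35: bits 010001010011000111100 walk d0:-→d1:H3→d2:-→d3:-→d4:-→d5:-→d6:-→d7:-→d8:-→d9:-→d10:-→d11:-→d12:-→d13:-→d14:-→d15:-→d16:H0→d17:-→d18:-→d19:-→d20:H5→d21:- -> H5
  add 0.0.0.0/0 -> H2 at depth 0
  lookup 62.211.165.208: bits 00111110110100111010010111010000 walk d0:H2→d1:H3→d2:-→d3:-→d4:-→d5:-→d6:-→d7:-→d8:-→d9:-→d10:-→d11:-→d12:-→d13:-→d14:-→d15:-→d16:-→d17:-→d18:-→d19:-→d20:-→d21:-→d22:-→d23:-→d24:-→d25:-→d26:-→d27:-→d28:H0→d29:-→d30:-→d31:-→d32:- -> H0

== LOOKUPS ==
["no-route","H5","H3","H3","H3","H3","H5","H0"]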